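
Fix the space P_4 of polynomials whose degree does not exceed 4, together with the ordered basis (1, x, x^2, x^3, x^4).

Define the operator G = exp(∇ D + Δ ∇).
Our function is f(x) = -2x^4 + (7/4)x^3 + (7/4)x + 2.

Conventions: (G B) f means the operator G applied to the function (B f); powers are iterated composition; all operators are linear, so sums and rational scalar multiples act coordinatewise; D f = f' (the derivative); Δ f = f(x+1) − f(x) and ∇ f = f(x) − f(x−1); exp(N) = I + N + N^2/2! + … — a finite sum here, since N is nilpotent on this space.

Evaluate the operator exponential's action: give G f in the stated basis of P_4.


g(x) = -2x^4 + (7/4)x^3 - 48x^2 + (187/4)x - 445/4

order-1 term: -48x^2 + 45x - 69/4
order-2 term: -96
the series for exp(∇ D + Δ ∇) f terminates at order 2
exp(∇ D + Δ ∇) f = -2x^4 + (7/4)x^3 - 48x^2 + (187/4)x - 445/4


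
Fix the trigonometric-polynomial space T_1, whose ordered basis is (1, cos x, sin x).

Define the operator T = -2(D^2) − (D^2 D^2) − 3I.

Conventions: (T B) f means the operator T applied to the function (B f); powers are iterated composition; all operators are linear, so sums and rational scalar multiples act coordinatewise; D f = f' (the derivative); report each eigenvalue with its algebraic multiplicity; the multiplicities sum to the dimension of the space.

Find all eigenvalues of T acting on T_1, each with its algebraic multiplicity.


λ = -3 (multiplicity 1), λ = -2 (multiplicity 2)

image of 1: -3
image of cos x: -2cos x
image of sin x: -2sin x
the matrix is diagonal; its diagonal is (-3, -2, -2)
for a triangular matrix the eigenvalues are the diagonal entries, with algebraic multiplicity their repetition count


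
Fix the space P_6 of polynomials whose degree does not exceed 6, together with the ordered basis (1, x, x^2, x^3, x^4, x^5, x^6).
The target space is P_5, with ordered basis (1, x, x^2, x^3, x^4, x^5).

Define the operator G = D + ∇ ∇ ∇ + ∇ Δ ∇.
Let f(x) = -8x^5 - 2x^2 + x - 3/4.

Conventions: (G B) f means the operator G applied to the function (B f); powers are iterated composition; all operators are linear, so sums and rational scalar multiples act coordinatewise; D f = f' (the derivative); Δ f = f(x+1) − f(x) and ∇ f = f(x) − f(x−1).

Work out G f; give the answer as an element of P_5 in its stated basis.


D f = -40x^4 - 4x + 1
∇ f = -40x^4 + 80x^3 - 80x^2 + 36x - 5
∇ ∇ f = -160x^3 + 480x^2 - 560x + 236
∇ ∇ ∇ f = -480x^2 + 1440x - 1200
∇ f = -40x^4 + 80x^3 - 80x^2 + 36x - 5
Δ ∇ f = -160x^3 - 80x - 4
∇ Δ ∇ f = -480x^2 + 480x - 240
(D + ∇ ∇ ∇ + ∇ Δ ∇) f = -40x^4 - 960x^2 + 1916x - 1439

the image equals g(x) = -40x^4 - 960x^2 + 1916x - 1439


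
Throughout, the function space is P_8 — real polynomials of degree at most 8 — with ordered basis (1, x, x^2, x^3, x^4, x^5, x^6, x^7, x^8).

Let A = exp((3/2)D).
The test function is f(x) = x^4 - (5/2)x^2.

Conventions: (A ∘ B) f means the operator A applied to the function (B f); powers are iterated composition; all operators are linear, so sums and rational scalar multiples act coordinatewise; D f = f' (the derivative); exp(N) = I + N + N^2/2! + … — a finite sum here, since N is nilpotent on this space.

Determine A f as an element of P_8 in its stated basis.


the image equals g(x) = x^4 + 6x^3 + 11x^2 + 6x - 9/16

order-1 term: 6x^3 - (15/2)x
order-2 term: (27/2)x^2 - 45/8
order-3 term: (27/2)x
order-4 term: 81/16
the series for exp((3/2)D) f terminates at order 4
exp((3/2)D) f = x^4 + 6x^3 + 11x^2 + 6x - 9/16


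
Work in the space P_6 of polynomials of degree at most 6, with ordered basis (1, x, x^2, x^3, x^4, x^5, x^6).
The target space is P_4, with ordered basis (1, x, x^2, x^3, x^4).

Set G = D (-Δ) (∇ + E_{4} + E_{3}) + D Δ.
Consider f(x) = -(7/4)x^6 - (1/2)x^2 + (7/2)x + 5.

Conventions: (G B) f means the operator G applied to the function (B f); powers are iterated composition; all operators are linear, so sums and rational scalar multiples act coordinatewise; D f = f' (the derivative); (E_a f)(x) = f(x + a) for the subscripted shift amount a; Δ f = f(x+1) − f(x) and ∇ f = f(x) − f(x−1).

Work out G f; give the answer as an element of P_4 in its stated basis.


g(x) = (105/2)x^4 + 1785x^3 + 10185x^2 + (57225/2)x + 60503/2

∇ f = -(21/2)x^5 + (105/4)x^4 - 35x^3 + (105/4)x^2 - (23/2)x + 23/4
E_{4} f = -(7/4)x^6 - 42x^5 - 420x^4 - 2240x^3 - (13441/2)x^2 - (21505/2)x - 7157
E_{3} f = -(7/4)x^6 - (63/2)x^5 - (945/4)x^4 - 945x^3 - (8507/4)x^2 - 2551x - 5059/4
(∇ + E_{4} + E_{3}) f = -(7/2)x^6 - 84x^5 - 630x^4 - 3220x^3 - 8821x^2 - 13315x - 8416
Δ (∇ + E_{4} + E_{3}) f = -21x^5 - (945/2)x^4 - 3430x^3 - (28665/2)x^2 - 30263x - 52147/2
(-Δ) (∇ + E_{4} + E_{3}) f = 21x^5 + (945/2)x^4 + 3430x^3 + (28665/2)x^2 + 30263x + 52147/2
D (-Δ) (∇ + E_{4} + E_{3}) f = 105x^4 + 1890x^3 + 10290x^2 + 28665x + 30263
Δ f = -(21/2)x^5 - (105/4)x^4 - 35x^3 - (105/4)x^2 - (23/2)x + 5/4
D Δ f = -(105/2)x^4 - 105x^3 - 105x^2 - (105/2)x - 23/2
(D (-Δ) (∇ + E_{4} + E_{3}) + D Δ) f = (105/2)x^4 + 1785x^3 + 10185x^2 + (57225/2)x + 60503/2


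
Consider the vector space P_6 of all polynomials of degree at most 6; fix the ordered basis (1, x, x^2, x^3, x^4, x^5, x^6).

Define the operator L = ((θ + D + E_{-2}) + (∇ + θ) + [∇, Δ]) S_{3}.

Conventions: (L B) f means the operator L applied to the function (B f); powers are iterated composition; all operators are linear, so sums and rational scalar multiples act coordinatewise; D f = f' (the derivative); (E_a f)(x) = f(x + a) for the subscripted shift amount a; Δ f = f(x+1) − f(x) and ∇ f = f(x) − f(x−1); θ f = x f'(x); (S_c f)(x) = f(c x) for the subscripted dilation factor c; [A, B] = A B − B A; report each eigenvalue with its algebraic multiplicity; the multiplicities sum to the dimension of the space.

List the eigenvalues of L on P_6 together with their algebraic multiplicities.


λ = 1 (multiplicity 1), λ = 9 (multiplicity 1), λ = 45 (multiplicity 1), λ = 189 (multiplicity 1), λ = 729 (multiplicity 1), λ = 2673 (multiplicity 1), λ = 9477 (multiplicity 1)

image of 1: 1
image of x: 9x
image of x^2: 45x^2 + 27
image of x^3: 189x^3 + 243x - 189
image of x^4: 729x^4 + 1458x^2 - 2268x + 1215
image of x^5: 2673x^5 + 7290x^3 - 17010x^2 + 18225x - 7533
image of x^6: 9477x^6 + 32805x^4 - 102060x^3 + 164025x^2 - 135594x + 45927
the matrix is upper triangular; its diagonal is (1, 9, 45, 189, 729, 2673, 9477)
for a triangular matrix the eigenvalues are the diagonal entries, with algebraic multiplicity their repetition count


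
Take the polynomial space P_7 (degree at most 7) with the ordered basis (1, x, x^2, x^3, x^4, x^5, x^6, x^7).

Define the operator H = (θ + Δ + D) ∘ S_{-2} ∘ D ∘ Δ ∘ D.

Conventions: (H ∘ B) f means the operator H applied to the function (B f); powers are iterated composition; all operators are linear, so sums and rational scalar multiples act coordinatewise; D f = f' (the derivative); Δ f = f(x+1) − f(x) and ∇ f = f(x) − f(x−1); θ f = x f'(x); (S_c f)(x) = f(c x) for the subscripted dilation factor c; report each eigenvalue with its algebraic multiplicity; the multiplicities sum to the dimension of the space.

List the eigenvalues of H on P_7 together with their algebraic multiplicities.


λ = 0 (multiplicity 8)

image of 1: 0
image of x: 0
image of x^2: 0
image of x^3: 0
image of x^4: -48x - 96
image of x^5: 480x^2 + 840x
image of x^6: -2880x^3 - 4320x^2 - 240x - 720
image of x^7: 13440x^4 + 16800x^3 + 3360x^2 + 9660x + 840
the matrix is upper triangular; its diagonal is (0, 0, 0, 0, 0, 0, 0, 0)
for a triangular matrix the eigenvalues are the diagonal entries, with algebraic multiplicity their repetition count


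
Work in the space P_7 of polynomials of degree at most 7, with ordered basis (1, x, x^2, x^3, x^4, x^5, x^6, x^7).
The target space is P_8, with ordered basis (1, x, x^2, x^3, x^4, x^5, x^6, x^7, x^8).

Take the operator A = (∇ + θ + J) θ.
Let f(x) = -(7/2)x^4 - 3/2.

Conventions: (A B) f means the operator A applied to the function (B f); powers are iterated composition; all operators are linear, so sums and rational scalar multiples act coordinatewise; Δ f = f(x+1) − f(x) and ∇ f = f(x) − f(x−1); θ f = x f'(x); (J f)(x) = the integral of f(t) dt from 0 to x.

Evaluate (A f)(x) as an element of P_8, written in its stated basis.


θ f = -14x^4
∇ θ f = -56x^3 + 84x^2 - 56x + 14
θ θ f = -56x^4
J θ f = -(14/5)x^5
(∇ + θ + J) θ f = -(14/5)x^5 - 56x^4 - 56x^3 + 84x^2 - 56x + 14

g(x) = -(14/5)x^5 - 56x^4 - 56x^3 + 84x^2 - 56x + 14


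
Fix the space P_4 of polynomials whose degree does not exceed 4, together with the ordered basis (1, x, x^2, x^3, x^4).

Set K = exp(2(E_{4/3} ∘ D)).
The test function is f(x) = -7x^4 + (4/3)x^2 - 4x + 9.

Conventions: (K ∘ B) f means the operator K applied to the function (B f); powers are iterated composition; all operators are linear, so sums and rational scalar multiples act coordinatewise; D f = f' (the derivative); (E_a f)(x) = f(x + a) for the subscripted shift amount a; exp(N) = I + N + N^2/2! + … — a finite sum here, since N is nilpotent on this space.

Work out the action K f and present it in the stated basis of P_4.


g(x) = -7x^4 - 56x^3 - (1172/3)x^2 - (4252/3)x - 62693/27

order-1 term: -56x^3 - 224x^2 - (880/3)x - 3608/27
order-2 term: -168x^2 - 896x - 3568/3
order-3 term: -224x - 896
order-4 term: -112
the series for exp(2(E_{4/3} ∘ D)) f terminates at order 4
exp(2(E_{4/3} ∘ D)) f = -7x^4 - 56x^3 - (1172/3)x^2 - (4252/3)x - 62693/27


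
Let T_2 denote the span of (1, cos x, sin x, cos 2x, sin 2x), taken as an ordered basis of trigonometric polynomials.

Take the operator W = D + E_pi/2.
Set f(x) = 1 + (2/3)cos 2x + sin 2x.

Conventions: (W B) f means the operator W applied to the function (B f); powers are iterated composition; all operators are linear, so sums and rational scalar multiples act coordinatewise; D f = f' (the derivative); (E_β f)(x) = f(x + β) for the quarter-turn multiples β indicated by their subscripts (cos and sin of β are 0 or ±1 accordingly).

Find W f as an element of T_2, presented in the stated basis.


D f = 2cos 2x - (4/3)sin 2x
E_pi/2 f = 1 - (2/3)cos 2x - sin 2x
(D + E_pi/2) f = 1 + (4/3)cos 2x - (7/3)sin 2x

the result is g(x) = 1 + (4/3)cos 2x - (7/3)sin 2x


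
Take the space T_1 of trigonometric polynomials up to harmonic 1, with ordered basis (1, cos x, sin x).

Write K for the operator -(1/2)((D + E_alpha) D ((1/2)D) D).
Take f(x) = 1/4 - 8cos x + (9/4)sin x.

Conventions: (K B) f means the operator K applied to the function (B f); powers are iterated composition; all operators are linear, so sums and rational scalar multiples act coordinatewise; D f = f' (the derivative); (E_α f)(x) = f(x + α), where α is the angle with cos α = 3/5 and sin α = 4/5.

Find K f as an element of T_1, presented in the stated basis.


g(x) = (63/16)cos x + (3/16)sin x

D f = (9/4)cos x + 8sin x
D D f = 8cos x - (9/4)sin x
((1/2)D) D f = 4cos x - (9/8)sin x
D ((1/2)D) D f = -(9/8)cos x - 4sin x
D (D ((1/2)D)) D f = -4cos x + (9/8)sin x
E_alpha (D ((1/2)D)) D f = -(31/8)cos x - (3/2)sin x
(D + E_alpha) (D ((1/2)D)) D f = -(63/8)cos x - (3/8)sin x
(-(1/2)((D + E_alpha) D ((1/2)D) D)) f = (63/16)cos x + (3/16)sin x


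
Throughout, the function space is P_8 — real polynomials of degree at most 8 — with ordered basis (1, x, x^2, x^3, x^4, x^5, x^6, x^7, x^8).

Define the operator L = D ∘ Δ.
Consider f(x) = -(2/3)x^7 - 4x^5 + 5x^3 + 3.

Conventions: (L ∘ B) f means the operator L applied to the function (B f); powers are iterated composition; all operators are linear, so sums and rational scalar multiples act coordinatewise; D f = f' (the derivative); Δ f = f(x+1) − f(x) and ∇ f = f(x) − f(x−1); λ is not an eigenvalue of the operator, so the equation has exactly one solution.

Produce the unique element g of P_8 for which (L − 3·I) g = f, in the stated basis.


write g with unknown coordinates in the stated basis and equate coefficients in (L − 3·I) g = f
solving from the highest basis element down gives g = (2/9)x^7 + (40/9)x^5 + (70/9)x^4 + (115/3)x^3 + (250/3)x^2 + (3794/27)x + 3002/27
check: L g = (28/3)x^5 + (70/3)x^4 + 120x^3 + 250x^2 + (3794/9)x + 3029/9
so L g − 3·g = -(2/3)x^7 - 4x^5 + 5x^3 + 3 = f ✓

g(x) = (2/9)x^7 + (40/9)x^5 + (70/9)x^4 + (115/3)x^3 + (250/3)x^2 + (3794/27)x + 3002/27


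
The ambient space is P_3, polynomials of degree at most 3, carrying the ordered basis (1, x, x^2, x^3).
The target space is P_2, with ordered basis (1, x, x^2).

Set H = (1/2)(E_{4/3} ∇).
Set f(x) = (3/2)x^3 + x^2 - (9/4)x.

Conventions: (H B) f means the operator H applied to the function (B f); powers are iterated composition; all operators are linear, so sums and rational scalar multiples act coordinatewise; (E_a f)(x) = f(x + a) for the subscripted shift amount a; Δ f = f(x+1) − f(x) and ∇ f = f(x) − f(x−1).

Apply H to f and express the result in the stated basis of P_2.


g(x) = (9/4)x^2 + (19/4)x + 35/24

∇ f = (9/2)x^2 - (5/2)x - 7/4
E_{4/3} ∇ f = (9/2)x^2 + (19/2)x + 35/12
((1/2)(E_{4/3} ∇)) f = (9/4)x^2 + (19/4)x + 35/24


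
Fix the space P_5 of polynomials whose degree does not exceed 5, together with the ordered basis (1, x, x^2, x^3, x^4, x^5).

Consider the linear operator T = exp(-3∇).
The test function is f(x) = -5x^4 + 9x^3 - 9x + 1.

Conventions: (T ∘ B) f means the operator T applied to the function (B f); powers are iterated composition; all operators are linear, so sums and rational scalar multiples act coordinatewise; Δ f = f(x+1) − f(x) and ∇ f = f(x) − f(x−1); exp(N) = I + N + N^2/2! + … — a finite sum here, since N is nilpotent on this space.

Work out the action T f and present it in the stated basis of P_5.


the image equals g(x) = -5x^4 + 69x^3 - 441x^2 + 1455x - 2030

order-1 term: 60x^3 - 171x^2 + 141x - 15
order-2 term: -270x^2 + 783x - 558
order-3 term: 540x - 1053
order-4 term: -405
the series for exp(-3∇) f terminates at order 4
exp(-3∇) f = -5x^4 + 69x^3 - 441x^2 + 1455x - 2030


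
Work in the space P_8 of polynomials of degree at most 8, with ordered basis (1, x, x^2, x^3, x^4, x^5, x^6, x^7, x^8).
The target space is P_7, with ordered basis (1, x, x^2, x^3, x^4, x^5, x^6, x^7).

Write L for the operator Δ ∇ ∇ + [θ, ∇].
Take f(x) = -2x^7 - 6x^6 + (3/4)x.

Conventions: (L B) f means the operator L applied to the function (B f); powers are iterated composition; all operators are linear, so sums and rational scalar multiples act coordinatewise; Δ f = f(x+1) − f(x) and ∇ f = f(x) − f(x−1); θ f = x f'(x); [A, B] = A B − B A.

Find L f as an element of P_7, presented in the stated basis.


the image equals g(x) = 14x^6 - 48x^5 - 390x^4 + 200x^3 - 330x^2 - 144x + 341/4

∇ f = -14x^6 + 6x^5 + 20x^4 - 50x^3 + 48x^2 - 22x + 19/4
∇ ∇ f = -84x^5 + 240x^4 - 260x^3 + 212x - 120
Δ ∇ ∇ f = -420x^4 + 120x^3 - 180x^2 - 240x + 108
∇ f = -14x^6 + 6x^5 + 20x^4 - 50x^3 + 48x^2 - 22x + 19/4
θ ∇ f = -84x^6 + 30x^5 + 80x^4 - 150x^3 + 96x^2 - 22x
θ f = -14x^7 - 36x^6 + (3/4)x
∇ θ f = -98x^6 + 78x^5 + 50x^4 - 230x^3 + 246x^2 - 118x + 91/4
[θ, ∇] f = 14x^6 - 48x^5 + 30x^4 + 80x^3 - 150x^2 + 96x - 91/4
(Δ ∇ ∇ + [θ, ∇]) f = 14x^6 - 48x^5 - 390x^4 + 200x^3 - 330x^2 - 144x + 341/4


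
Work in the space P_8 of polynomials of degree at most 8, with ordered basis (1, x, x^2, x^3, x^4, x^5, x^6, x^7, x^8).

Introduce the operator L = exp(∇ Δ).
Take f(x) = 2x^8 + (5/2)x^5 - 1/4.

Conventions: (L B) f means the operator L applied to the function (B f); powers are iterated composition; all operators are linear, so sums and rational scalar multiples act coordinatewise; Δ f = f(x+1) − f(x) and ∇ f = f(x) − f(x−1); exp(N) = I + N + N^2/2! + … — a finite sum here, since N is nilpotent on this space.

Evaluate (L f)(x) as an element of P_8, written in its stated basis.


the result is g(x) = 2x^8 + 112x^6 + (5/2)x^5 + 1960x^4 + 50x^3 + 10192x^2 + 175x + 28911/4

order-1 term: 112x^6 + 280x^4 + 50x^3 + 112x^2 + 25x + 4
order-2 term: 1680x^4 + 3360x^2 + 150x + 504
order-3 term: 6720x^2 + 3360
order-4 term: 3360
the series for exp(∇ Δ) f terminates at order 4
exp(∇ Δ) f = 2x^8 + 112x^6 + (5/2)x^5 + 1960x^4 + 50x^3 + 10192x^2 + 175x + 28911/4


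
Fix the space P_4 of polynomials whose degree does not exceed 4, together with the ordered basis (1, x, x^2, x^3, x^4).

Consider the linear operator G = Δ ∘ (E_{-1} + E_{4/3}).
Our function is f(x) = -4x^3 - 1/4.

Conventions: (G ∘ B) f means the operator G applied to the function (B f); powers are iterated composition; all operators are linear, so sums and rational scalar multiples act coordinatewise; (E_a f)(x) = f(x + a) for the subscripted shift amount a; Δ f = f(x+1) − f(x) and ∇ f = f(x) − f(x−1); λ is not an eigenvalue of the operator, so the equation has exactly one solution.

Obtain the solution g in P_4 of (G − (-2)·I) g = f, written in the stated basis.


the result is g(x) = -2x^3 + 6x^2 - 4x + 173/24

write g with unknown coordinates in the stated basis and equate coefficients in (G − (-2)·I) g = f
solving from the highest basis element down gives g = -2x^3 + 6x^2 - 4x + 173/24
check: G g = -12x^2 + 8x - 44/3
so G g − (-2)·g = -4x^3 - 1/4 = f ✓


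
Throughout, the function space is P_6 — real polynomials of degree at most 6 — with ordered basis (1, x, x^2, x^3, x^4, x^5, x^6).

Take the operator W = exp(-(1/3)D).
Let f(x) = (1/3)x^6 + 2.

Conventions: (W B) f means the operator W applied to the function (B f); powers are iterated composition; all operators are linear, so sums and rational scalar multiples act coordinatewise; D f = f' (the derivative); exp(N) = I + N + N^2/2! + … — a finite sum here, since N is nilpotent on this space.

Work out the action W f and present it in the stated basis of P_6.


order-1 term: -(2/3)x^5
order-2 term: (5/9)x^4
order-3 term: -(20/81)x^3
order-4 term: (5/81)x^2
order-5 term: -(2/243)x
order-6 term: 1/2187
the series for exp(-(1/3)D) f terminates at order 6
exp(-(1/3)D) f = (1/3)x^6 - (2/3)x^5 + (5/9)x^4 - (20/81)x^3 + (5/81)x^2 - (2/243)x + 4375/2187

the image equals g(x) = (1/3)x^6 - (2/3)x^5 + (5/9)x^4 - (20/81)x^3 + (5/81)x^2 - (2/243)x + 4375/2187


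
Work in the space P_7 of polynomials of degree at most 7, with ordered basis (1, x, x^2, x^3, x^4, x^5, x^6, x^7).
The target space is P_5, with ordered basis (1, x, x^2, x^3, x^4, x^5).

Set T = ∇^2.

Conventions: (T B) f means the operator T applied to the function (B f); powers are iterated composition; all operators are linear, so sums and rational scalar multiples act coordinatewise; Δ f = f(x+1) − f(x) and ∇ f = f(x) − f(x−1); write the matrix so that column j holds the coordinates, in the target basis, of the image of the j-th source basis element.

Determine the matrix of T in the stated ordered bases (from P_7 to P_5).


image of 1: 0
image of x: 0
image of x^2: 2
image of x^3: 6x - 6
image of x^4: 12x^2 - 24x + 14
image of x^5: 20x^3 - 60x^2 + 70x - 30
image of x^6: 30x^4 - 120x^3 + 210x^2 - 180x + 62
image of x^7: 42x^5 - 210x^4 + 490x^3 - 630x^2 + 434x - 126
each image's coordinates form column j of the matrix

the matrix is [[0, 0, 2, -6, 14, -30, 62, -126]; [0, 0, 0, 6, -24, 70, -180, 434]; [0, 0, 0, 0, 12, -60, 210, -630]; [0, 0, 0, 0, 0, 20, -120, 490]; [0, 0, 0, 0, 0, 0, 30, -210]; [0, 0, 0, 0, 0, 0, 0, 42]] (rows listed top to bottom)


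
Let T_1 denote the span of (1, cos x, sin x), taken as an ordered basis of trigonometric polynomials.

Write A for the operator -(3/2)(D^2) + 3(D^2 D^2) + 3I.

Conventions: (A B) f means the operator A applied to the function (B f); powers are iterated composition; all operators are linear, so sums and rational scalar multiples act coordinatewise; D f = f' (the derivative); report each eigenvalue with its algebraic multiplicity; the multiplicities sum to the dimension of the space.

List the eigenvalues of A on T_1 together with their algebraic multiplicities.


λ = 3 (multiplicity 1), λ = 15/2 (multiplicity 2)

image of 1: 3
image of cos x: (15/2)cos x
image of sin x: (15/2)sin x
the matrix is diagonal; its diagonal is (3, 15/2, 15/2)
for a triangular matrix the eigenvalues are the diagonal entries, with algebraic multiplicity their repetition count


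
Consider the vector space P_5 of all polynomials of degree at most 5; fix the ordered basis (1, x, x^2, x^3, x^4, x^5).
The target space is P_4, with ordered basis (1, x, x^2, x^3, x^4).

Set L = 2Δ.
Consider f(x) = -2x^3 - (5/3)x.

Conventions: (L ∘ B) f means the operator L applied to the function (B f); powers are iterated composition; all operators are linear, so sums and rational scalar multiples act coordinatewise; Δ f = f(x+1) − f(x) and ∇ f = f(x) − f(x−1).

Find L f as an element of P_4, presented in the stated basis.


Δ f = -6x^2 - 6x - 11/3
(2Δ) f = -12x^2 - 12x - 22/3

the result is g(x) = -12x^2 - 12x - 22/3


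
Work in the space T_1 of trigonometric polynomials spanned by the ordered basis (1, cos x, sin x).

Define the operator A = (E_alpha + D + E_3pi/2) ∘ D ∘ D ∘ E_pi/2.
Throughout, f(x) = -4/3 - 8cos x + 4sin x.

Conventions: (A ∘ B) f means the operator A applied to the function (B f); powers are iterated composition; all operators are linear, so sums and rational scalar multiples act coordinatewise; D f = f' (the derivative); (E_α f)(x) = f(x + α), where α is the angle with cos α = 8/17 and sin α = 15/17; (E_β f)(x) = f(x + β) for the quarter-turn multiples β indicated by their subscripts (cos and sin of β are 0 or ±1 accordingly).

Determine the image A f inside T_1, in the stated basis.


E_pi/2 f = -4/3 + 4cos x + 8sin x
D E_pi/2 f = 8cos x - 4sin x
D D E_pi/2 f = -4cos x - 8sin x
E_alpha (D ∘ D) E_pi/2 f = -(152/17)cos x - (4/17)sin x
D (D ∘ D) E_pi/2 f = -8cos x + 4sin x
E_3pi/2 (D ∘ D) E_pi/2 f = 8cos x - 4sin x
(E_alpha + D + E_3pi/2) (D ∘ D) E_pi/2 f = -(152/17)cos x - (4/17)sin x

the image equals g(x) = -(152/17)cos x - (4/17)sin x


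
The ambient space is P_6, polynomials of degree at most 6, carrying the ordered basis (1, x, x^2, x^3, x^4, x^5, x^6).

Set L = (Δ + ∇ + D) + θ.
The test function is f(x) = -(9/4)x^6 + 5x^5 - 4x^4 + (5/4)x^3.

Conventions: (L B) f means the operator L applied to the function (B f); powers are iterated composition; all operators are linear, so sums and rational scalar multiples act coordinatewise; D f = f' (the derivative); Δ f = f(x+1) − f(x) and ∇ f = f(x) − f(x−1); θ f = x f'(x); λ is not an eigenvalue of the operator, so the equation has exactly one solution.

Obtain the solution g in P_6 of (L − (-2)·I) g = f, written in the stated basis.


the image equals g(x) = -(9/32)x^6 + (23/16)x^5 - (409/96)x^4 + (509/40)x^3 - (5731/160)x^2 + (60569/720)x - 67367/480

write g with unknown coordinates in the stated basis and equate coefficients in (L − (-2)·I) g = f
solving from the highest basis element down gives g = -(9/32)x^6 + (23/16)x^5 - (409/96)x^4 + (509/40)x^3 - (5731/160)x^2 + (60569/720)x - 67367/480
check: L g = -(27/16)x^6 + (17/8)x^5 + (217/48)x^4 - (121/5)x^3 + (5731/80)x^2 - (60569/360)x + 67367/240
so L g − (-2)·g = -(9/4)x^6 + 5x^5 - 4x^4 + (5/4)x^3 = f ✓


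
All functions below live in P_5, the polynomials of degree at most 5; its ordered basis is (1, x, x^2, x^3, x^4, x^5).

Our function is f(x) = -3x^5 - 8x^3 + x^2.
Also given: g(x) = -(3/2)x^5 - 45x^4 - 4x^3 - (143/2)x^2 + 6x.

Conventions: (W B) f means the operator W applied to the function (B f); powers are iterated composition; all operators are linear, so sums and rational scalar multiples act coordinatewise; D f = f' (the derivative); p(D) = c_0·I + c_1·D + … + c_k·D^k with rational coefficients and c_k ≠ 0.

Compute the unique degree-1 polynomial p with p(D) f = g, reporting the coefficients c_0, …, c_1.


c_0 = 1/2, c_1 = 3

D^0 f = -3x^5 - 8x^3 + x^2
D^1 f = -15x^4 - 24x^2 + 2x
matching coefficients of g against c_0 f + c_1 Df + … from the top degree down determines the c_i
solution: c_0 = 1/2, c_1 = 3


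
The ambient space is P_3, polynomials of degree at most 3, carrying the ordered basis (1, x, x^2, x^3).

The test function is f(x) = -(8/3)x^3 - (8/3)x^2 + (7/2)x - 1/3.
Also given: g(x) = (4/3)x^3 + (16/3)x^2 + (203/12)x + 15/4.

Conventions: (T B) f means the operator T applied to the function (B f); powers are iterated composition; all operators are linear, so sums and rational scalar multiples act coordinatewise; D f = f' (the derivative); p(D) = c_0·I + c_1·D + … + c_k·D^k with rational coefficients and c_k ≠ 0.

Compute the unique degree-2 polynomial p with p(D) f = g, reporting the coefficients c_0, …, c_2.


c_0 = -1/2, c_1 = -1/2, c_2 = -1

D^0 f = -(8/3)x^3 - (8/3)x^2 + (7/2)x - 1/3
D^1 f = -8x^2 - (16/3)x + 7/2
D^2 f = -16x - 16/3
matching coefficients of g against c_0 f + c_1 Df + … from the top degree down determines the c_i
solution: c_0 = -1/2, c_1 = -1/2, c_2 = -1


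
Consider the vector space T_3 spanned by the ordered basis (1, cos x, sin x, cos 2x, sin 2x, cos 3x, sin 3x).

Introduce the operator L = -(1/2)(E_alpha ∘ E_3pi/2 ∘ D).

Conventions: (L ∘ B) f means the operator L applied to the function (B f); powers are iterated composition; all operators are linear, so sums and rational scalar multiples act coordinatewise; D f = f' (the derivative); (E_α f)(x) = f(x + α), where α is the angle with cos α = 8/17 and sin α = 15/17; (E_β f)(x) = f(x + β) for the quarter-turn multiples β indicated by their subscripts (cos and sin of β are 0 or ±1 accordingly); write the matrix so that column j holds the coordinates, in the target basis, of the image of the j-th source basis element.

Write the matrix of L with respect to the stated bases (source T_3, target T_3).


image of 1: 0
image of cos x: -(4/17)cos x + (15/34)sin x
image of sin x: -(15/34)cos x - (4/17)sin x
image of cos 2x: -(240/289)cos 2x + (161/289)sin 2x
image of sin 2x: -(161/289)cos 2x - (240/289)sin 2x
image of cos 3x: -(7332/4913)cos 3x + (1485/9826)sin 3x
image of sin 3x: -(1485/9826)cos 3x - (7332/4913)sin 3x
each image's coordinates form column j of the matrix

the matrix is [[0, 0, 0, 0, 0, 0, 0]; [0, -4/17, -15/34, 0, 0, 0, 0]; [0, 15/34, -4/17, 0, 0, 0, 0]; [0, 0, 0, -240/289, -161/289, 0, 0]; [0, 0, 0, 161/289, -240/289, 0, 0]; [0, 0, 0, 0, 0, -7332/4913, -1485/9826]; [0, 0, 0, 0, 0, 1485/9826, -7332/4913]] (rows listed top to bottom)


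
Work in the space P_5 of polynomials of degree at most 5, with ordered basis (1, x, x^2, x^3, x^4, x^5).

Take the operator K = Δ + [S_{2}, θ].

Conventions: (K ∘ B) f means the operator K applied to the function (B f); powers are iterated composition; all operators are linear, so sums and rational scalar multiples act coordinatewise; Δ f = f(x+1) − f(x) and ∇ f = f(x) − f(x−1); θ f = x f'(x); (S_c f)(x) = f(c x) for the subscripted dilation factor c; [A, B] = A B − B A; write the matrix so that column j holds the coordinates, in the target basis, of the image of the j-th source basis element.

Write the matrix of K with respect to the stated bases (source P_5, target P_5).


image of 1: 0
image of x: 1
image of x^2: 2x + 1
image of x^3: 3x^2 + 3x + 1
image of x^4: 4x^3 + 6x^2 + 4x + 1
image of x^5: 5x^4 + 10x^3 + 10x^2 + 5x + 1
each image's coordinates form column j of the matrix

the matrix is [[0, 1, 1, 1, 1, 1]; [0, 0, 2, 3, 4, 5]; [0, 0, 0, 3, 6, 10]; [0, 0, 0, 0, 4, 10]; [0, 0, 0, 0, 0, 5]; [0, 0, 0, 0, 0, 0]] (rows listed top to bottom)


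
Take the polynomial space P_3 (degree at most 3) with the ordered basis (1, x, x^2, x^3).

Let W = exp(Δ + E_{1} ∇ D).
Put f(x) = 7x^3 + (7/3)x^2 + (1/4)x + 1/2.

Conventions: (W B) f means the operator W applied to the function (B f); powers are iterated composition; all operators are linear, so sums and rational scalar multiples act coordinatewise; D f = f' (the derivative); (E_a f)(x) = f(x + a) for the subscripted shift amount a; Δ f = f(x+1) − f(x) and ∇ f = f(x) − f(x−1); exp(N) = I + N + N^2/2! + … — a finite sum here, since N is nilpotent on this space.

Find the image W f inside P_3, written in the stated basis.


order-1 term: 21x^2 + (203/3)x + 141/4
order-2 term: 21x + 196/3
order-3 term: 7
the series for exp(Δ + E_{1} ∇ D) f terminates at order 3
exp(Δ + E_{1} ∇ D) f = 7x^3 + (70/3)x^2 + (1067/12)x + 1297/12

g(x) = 7x^3 + (70/3)x^2 + (1067/12)x + 1297/12


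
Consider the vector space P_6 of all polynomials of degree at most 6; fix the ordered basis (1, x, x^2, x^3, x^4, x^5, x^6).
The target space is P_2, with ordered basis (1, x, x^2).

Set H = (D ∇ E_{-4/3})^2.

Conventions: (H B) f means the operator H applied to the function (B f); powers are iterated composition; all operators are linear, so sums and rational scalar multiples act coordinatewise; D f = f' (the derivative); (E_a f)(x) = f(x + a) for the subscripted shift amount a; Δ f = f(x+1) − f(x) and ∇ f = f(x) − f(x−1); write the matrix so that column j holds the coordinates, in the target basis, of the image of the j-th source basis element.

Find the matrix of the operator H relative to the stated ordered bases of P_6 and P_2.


image of 1: 0
image of x: 0
image of x^2: 0
image of x^3: 0
image of x^4: 24
image of x^5: 120x - 440
image of x^6: 360x^2 - 2640x + 4900
each image's coordinates form column j of the matrix

the matrix is [[0, 0, 0, 0, 24, -440, 4900]; [0, 0, 0, 0, 0, 120, -2640]; [0, 0, 0, 0, 0, 0, 360]] (rows listed top to bottom)


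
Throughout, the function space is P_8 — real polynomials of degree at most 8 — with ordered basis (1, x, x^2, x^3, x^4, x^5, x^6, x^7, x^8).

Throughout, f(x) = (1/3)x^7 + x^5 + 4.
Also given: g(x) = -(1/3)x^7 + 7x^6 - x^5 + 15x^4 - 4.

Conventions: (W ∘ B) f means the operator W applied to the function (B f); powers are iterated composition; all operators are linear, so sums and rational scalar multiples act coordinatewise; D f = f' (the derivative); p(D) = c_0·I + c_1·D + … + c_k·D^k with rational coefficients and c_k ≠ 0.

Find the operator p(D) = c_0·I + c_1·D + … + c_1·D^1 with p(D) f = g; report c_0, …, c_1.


D^0 f = (1/3)x^7 + x^5 + 4
D^1 f = (7/3)x^6 + 5x^4
matching coefficients of g against c_0 f + c_1 Df + … from the top degree down determines the c_i
solution: c_0 = -1, c_1 = 3

c_0 = -1, c_1 = 3


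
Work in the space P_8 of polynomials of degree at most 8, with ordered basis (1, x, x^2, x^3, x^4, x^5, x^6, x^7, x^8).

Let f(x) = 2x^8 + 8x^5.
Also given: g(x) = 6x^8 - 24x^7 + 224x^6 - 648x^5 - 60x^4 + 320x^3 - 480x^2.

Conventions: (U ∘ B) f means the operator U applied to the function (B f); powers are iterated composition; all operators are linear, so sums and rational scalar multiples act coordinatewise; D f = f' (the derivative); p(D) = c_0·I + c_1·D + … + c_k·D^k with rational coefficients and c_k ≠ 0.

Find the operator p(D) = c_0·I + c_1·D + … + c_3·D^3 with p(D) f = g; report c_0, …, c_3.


D^0 f = 2x^8 + 8x^5
D^1 f = 16x^7 + 40x^4
D^2 f = 112x^6 + 160x^3
D^3 f = 672x^5 + 480x^2
matching coefficients of g against c_0 f + c_1 Df + … from the top degree down determines the c_i
solution: c_0 = 3, c_1 = -3/2, c_2 = 2, c_3 = -1

p(D) = 3·I − (3/2)·D + 2·D^2 − D^3, i.e. c_0 = 3, c_1 = -3/2, c_2 = 2, c_3 = -1


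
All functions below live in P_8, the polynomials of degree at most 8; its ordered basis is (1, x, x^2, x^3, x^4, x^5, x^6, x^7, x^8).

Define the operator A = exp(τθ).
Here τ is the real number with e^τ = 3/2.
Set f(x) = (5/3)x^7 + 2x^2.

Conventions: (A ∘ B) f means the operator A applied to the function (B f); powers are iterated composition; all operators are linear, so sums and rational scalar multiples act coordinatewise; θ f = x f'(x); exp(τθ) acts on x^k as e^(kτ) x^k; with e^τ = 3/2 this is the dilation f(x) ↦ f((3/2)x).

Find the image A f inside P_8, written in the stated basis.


exp(τθ) x^k = e^(kτ) x^k; with e^τ = 3/2 this sends x^k to (3/2)^k x^k
x^2 ↦ 9/4 x^2
x^7 ↦ 2187/128 x^7
applying this coordinatewise to f: exp(τθ) f = (3645/128)x^7 + (9/2)x^2

the result is g(x) = (3645/128)x^7 + (9/2)x^2


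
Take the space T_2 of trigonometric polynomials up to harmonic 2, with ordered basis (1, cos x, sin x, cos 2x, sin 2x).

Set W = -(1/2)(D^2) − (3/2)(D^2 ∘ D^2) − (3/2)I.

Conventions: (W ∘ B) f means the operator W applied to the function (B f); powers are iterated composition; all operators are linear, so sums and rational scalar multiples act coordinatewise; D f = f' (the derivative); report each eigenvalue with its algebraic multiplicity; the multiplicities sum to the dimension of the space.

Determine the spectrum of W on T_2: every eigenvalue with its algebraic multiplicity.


λ = -47/2 (multiplicity 2), λ = -5/2 (multiplicity 2), λ = -3/2 (multiplicity 1)

image of 1: -3/2
image of cos x: -(5/2)cos x
image of sin x: -(5/2)sin x
image of cos 2x: -(47/2)cos 2x
image of sin 2x: -(47/2)sin 2x
the matrix is diagonal; its diagonal is (-3/2, -5/2, -5/2, -47/2, -47/2)
for a triangular matrix the eigenvalues are the diagonal entries, with algebraic multiplicity their repetition count


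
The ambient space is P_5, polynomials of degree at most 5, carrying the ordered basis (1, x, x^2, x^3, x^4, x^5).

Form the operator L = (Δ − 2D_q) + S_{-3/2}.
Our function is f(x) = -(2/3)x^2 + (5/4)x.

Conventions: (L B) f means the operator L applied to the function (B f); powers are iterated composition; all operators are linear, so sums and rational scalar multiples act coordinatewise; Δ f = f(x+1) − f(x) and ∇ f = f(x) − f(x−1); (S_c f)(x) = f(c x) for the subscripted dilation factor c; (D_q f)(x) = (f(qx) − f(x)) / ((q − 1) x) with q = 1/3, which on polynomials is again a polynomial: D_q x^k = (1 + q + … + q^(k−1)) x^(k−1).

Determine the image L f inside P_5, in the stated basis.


Δ f = -(4/3)x + 7/12
D_q f = -(8/9)x + 5/4
(-2D_q) f = (16/9)x - 5/2
(Δ − 2D_q) f = (4/9)x - 23/12
S_{-3/2} f = -(3/2)x^2 - (15/8)x
((Δ − 2D_q) + S_{-3/2}) f = -(3/2)x^2 - (103/72)x - 23/12

the result is g(x) = -(3/2)x^2 - (103/72)x - 23/12


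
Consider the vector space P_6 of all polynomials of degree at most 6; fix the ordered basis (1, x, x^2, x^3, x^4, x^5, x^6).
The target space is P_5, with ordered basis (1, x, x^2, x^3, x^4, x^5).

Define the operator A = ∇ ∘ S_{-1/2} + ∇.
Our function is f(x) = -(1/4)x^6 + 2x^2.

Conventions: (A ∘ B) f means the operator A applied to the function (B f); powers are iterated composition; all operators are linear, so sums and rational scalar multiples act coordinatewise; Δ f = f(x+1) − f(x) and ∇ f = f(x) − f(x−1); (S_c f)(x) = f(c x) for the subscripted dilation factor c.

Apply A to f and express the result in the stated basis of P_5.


the result is g(x) = -(195/128)x^5 + (975/256)x^4 - (325/64)x^3 + (975/256)x^2 + (445/128)x - 575/256

S_{-1/2} f = -(1/256)x^6 + (1/2)x^2
∇ S_{-1/2} f = -(3/128)x^5 + (15/256)x^4 - (5/64)x^3 + (15/256)x^2 + (125/128)x - 127/256
∇ f = -(3/2)x^5 + (15/4)x^4 - 5x^3 + (15/4)x^2 + (5/2)x - 7/4
(∇ ∘ S_{-1/2} + ∇) f = -(195/128)x^5 + (975/256)x^4 - (325/64)x^3 + (975/256)x^2 + (445/128)x - 575/256


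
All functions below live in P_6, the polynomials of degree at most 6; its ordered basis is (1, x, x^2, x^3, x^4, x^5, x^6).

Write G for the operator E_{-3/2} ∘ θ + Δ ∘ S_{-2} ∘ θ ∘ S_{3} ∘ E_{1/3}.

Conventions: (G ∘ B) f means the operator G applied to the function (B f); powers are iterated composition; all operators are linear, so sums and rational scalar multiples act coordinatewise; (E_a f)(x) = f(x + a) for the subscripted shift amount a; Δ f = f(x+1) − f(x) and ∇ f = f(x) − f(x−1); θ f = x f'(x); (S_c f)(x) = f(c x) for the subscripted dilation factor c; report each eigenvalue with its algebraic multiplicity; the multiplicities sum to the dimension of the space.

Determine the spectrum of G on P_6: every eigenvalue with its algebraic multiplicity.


λ = 0 (multiplicity 1), λ = 1 (multiplicity 1), λ = 2 (multiplicity 1), λ = 3 (multiplicity 1), λ = 4 (multiplicity 1), λ = 5 (multiplicity 1), λ = 6 (multiplicity 1)

image of 1: 0
image of x: x - 15/2
image of x^2: 2x^2 + 138x + 145/2
image of x^3: 3x^3 - (3915/2)x^2 - (7119/4)x - 4705/8
image of x^4: 4x^4 + 20712x^3 + 28566x^2 + 18186x + 157945/36
image of x^5: 5x^5 - (388875/2)x^4 - (708255/2)x^3 - (1357155/4)x^2 - (7767365/48)x - 26759525/864
image of x^6: 6x^6 + 1679562x^5 + (7620885/2)x^4 + 4855275x^3 + (27778365/8)x^2 + (31768543/24)x + 181800745/864
the matrix is upper triangular; its diagonal is (0, 1, 2, 3, 4, 5, 6)
for a triangular matrix the eigenvalues are the diagonal entries, with algebraic multiplicity their repetition count


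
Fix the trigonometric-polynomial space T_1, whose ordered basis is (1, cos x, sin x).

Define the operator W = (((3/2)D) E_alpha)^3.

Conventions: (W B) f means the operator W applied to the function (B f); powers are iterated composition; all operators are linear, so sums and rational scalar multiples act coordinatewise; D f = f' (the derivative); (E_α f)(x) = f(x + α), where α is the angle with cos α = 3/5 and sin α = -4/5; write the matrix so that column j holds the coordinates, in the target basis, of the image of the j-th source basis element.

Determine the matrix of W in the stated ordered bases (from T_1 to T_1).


the matrix is [[0, 0, 0]; [0, -297/250, 3159/1000]; [0, -3159/1000, -297/250]] (rows listed top to bottom)

image of 1: 0
image of cos x: -(297/250)cos x - (3159/1000)sin x
image of sin x: (3159/1000)cos x - (297/250)sin x
each image's coordinates form column j of the matrix


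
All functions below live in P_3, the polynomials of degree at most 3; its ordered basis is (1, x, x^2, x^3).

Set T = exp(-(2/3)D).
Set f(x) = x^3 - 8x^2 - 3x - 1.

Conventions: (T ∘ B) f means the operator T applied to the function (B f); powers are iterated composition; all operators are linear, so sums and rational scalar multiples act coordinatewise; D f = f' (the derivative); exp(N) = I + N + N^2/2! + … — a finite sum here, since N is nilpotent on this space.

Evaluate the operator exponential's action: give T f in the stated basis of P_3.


order-1 term: -2x^2 + (32/3)x + 2
order-2 term: (4/3)x - 32/9
order-3 term: -8/27
the series for exp(-(2/3)D) f terminates at order 3
exp(-(2/3)D) f = x^3 - 10x^2 + 9x - 77/27

the image equals g(x) = x^3 - 10x^2 + 9x - 77/27


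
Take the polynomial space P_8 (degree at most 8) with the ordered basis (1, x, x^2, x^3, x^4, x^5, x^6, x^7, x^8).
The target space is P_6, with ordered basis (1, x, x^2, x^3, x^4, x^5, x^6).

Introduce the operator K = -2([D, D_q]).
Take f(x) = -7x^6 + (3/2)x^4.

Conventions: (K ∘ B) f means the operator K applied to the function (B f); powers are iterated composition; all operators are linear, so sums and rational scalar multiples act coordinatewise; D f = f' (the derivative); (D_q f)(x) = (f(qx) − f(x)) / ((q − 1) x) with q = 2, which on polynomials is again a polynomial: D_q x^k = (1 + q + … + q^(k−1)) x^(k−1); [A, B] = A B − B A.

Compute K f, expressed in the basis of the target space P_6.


the result is g(x) = 1806x^4 - 51x^2

D_q f = -441x^5 + (45/2)x^3
D D_q f = -2205x^4 + (135/2)x^2
D f = -42x^5 + 6x^3
D_q D f = -1302x^4 + 42x^2
[D, D_q] f = -903x^4 + (51/2)x^2
(-2([D, D_q])) f = 1806x^4 - 51x^2


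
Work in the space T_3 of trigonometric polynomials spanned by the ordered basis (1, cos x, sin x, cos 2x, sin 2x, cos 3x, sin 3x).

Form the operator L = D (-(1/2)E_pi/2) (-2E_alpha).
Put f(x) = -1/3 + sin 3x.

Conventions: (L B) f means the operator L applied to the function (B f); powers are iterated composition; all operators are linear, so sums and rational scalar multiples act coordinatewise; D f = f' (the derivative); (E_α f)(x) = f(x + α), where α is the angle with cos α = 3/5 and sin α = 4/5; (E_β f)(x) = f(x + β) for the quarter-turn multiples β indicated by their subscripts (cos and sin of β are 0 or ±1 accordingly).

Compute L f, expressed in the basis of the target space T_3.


the image equals g(x) = (132/125)cos 3x - (351/125)sin 3x

E_alpha f = -1/3 + (44/125)cos 3x - (117/125)sin 3x
(-2E_alpha) f = 2/3 - (88/125)cos 3x + (234/125)sin 3x
E_pi/2 (-2E_alpha) f = 2/3 - (234/125)cos 3x - (88/125)sin 3x
(-(1/2)E_pi/2) (-2E_alpha) f = -1/3 + (117/125)cos 3x + (44/125)sin 3x
D (-(1/2)E_pi/2) (-2E_alpha) f = (132/125)cos 3x - (351/125)sin 3x
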